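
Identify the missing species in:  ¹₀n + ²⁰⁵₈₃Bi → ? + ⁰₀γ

Bi-206

Conserve mass number: 1 + 205 = A + 0, so A = 206.
Conserve atomic number: 0 + 83 = Z + 0, so Z = 83.
Z = 83 is bismuth, so the species is ²⁰⁶₈₃Bi.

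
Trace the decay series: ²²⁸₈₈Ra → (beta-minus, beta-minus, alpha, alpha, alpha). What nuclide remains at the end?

Start: (A, Z) = (228, 88).
After β⁻: (228, 89).
After β⁻: (228, 90).
After α: (224, 88).
After α: (220, 86).
After α: (216, 84).
Z = 84 is polonium.

Po-216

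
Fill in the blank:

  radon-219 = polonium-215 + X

Conserve mass number: 219 = 215 + A, so A = 4.
Conserve atomic number: 86 = 84 + Z, so Z = 2.
A = 4 and Z = 2 is helium-4 — an alpha particle.

alpha particle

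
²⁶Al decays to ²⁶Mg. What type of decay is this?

beta-plus decay or electron capture

ΔA = 26 − 26 = 0; ΔZ = 12 − 13 = -1.
A is unchanged and Z drops by 1 — a proton has become a neutron (β⁺ emission or electron capture).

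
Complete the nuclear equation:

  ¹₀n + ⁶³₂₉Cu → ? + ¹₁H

Conserve mass number: 1 + 63 = A + 1, so A = 63.
Conserve atomic number: 0 + 29 = Z + 1, so Z = 28.
Z = 28 is nickel, so the species is ⁶³₂₈Ni.

Ni-63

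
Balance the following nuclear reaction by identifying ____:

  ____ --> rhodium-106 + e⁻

Ru-106

Conserve mass number: A = 106 + 0, so A = 106.
Conserve atomic number: Z = 45 − 1, so Z = 44.
Z = 44 is ruthenium, so the species is ruthenium-106.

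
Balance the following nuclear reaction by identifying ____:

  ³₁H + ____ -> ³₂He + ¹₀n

Conserve mass number: 3 + A = 3 + 1, so A = 1.
Conserve atomic number: 1 + Z = 2 + 0, so Z = 1.
A = 1 and Z = 1 is ¹₁H — a proton.

proton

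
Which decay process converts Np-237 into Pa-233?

alpha decay

ΔA = 233 − 237 = -4; ΔZ = 91 − 93 = -2.
A drops by 4 and Z drops by 2 — the signature of alpha emission.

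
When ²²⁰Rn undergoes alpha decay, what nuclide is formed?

Po-216

Alpha decay: mass number changes by -4, atomic number by -2.
A: 220 − 4 = 216; Z: 86 − 2 = 84.
Z = 84 is polonium, so the daughter is ²¹⁶Po.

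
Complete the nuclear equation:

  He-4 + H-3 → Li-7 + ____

Conserve mass number: 4 + 3 = 7 + A, so A = 0.
Conserve atomic number: 2 + 1 = 3 + Z, so Z = 0.
A = 0 and Z = 0 is γ — a gamma ray.

gamma ray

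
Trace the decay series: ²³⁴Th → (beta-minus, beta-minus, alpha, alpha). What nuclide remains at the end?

Start: (A, Z) = (234, 90).
After β⁻: (234, 91).
After β⁻: (234, 92).
After α: (230, 90).
After α: (226, 88).
Z = 88 is radium.

Ra-226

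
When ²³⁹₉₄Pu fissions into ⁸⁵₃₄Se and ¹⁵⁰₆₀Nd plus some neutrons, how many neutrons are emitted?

4

Conserve mass number: 239 = 85 + 150 + k, so k = 239 − 235 = 4.
Check atomic number: 94 = 34 + 60 + 0 = 94. ✓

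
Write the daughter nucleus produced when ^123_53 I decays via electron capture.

Electron capture: mass number changes by +0, atomic number by -1.
A: 123 = 123; Z: 53 − 1 = 52.
Z = 52 is tellurium, so the daughter is ^123_52 Te.

Te-123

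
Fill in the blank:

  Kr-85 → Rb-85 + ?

beta-minus particle

Conserve mass number: 85 = 85 + A, so A = 0.
Conserve atomic number: 36 = 37 + Z, so Z = -1.
A = 0 and Z = -1 is e⁻ — a beta-minus particle.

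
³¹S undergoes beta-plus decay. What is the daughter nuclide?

P-31

Beta-plus decay: mass number changes by +0, atomic number by -1.
A: 31 = 31; Z: 16 − 1 = 15.
Z = 15 is phosphorus, so the daughter is ³¹P.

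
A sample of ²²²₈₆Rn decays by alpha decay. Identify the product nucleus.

Po-218

Alpha decay: mass number changes by -4, atomic number by -2.
A: 222 − 4 = 218; Z: 86 − 2 = 84.
Z = 84 is polonium, so the daughter is ²¹⁸₈₄Po.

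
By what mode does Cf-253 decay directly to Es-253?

ΔA = 253 − 253 = 0; ΔZ = 99 − 98 = +1.
A is unchanged and Z rises by 1 — a neutron has become a proton (β⁻ decay).

beta-minus decay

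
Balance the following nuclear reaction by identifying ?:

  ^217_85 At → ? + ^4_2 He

Bi-213

Conserve mass number: 217 = A + 4, so A = 213.
Conserve atomic number: 85 = Z + 2, so Z = 83.
Z = 83 is bismuth, so the species is ^213_83 Bi.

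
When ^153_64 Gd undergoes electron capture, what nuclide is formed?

Electron capture: mass number changes by +0, atomic number by -1.
A: 153 = 153; Z: 64 − 1 = 63.
Z = 63 is europium, so the daughter is ^153_63 Eu.

Eu-153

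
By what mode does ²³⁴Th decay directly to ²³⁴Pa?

beta-minus decay

ΔA = 234 − 234 = 0; ΔZ = 91 − 90 = +1.
A is unchanged and Z rises by 1 — a neutron has become a proton (β⁻ decay).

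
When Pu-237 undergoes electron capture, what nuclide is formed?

Np-237

Electron capture: mass number changes by +0, atomic number by -1.
A: 237 = 237; Z: 94 − 1 = 93.
Z = 93 is neptunium, so the daughter is Np-237.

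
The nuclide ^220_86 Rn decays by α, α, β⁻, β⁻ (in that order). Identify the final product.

Start: (A, Z) = (220, 86).
After α: (216, 84).
After α: (212, 82).
After β⁻: (212, 83).
After β⁻: (212, 84).
Z = 84 is polonium.

Po-212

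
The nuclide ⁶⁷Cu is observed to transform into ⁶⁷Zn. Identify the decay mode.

beta-minus decay

ΔA = 67 − 67 = 0; ΔZ = 30 − 29 = +1.
A is unchanged and Z rises by 1 — a neutron has become a proton (β⁻ decay).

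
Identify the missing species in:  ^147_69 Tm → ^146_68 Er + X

proton

Conserve mass number: 147 = 146 + A, so A = 1.
Conserve atomic number: 69 = 68 + Z, so Z = 1.
A = 1 and Z = 1 is ^1_1 H — a proton.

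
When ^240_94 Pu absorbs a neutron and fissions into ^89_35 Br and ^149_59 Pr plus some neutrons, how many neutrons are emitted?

Conserve mass number: 241 = 89 + 149 + k, so k = 241 − 238 = 3.
Check atomic number: 94 = 35 + 59 + 0 = 94. ✓

3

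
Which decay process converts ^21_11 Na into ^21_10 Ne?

beta-plus decay or electron capture

ΔA = 21 − 21 = 0; ΔZ = 10 − 11 = -1.
A is unchanged and Z drops by 1 — a proton has become a neutron (β⁺ emission or electron capture).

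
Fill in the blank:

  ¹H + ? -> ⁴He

Conserve mass number: 1 + A = 4, so A = 3.
Conserve atomic number: 1 + Z = 2, so Z = 1.
A = 3 and Z = 1 is ³H — a triton.

triton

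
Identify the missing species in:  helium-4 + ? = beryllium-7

Conserve mass number: 4 + A = 7, so A = 3.
Conserve atomic number: 2 + Z = 4, so Z = 2.
Z = 2 is helium, so the species is helium-3.

He-3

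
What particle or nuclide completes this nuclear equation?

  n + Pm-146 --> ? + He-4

Conserve mass number: 1 + 146 = A + 4, so A = 143.
Conserve atomic number: 0 + 61 = Z + 2, so Z = 59.
Z = 59 is praseodymium, so the species is Pr-143.

Pr-143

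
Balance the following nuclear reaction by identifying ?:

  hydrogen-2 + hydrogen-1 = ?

He-3

Conserve mass number: 2 + 1 = A, so A = 3.
Conserve atomic number: 1 + 1 = Z, so Z = 2.
Z = 2 is helium, so the species is helium-3.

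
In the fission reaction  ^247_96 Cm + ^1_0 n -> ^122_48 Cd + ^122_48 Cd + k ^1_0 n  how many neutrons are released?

4

Conserve mass number: 248 = 122 + 122 + k, so k = 248 − 244 = 4.
Check atomic number: 96 = 48 + 48 + 0 = 96. ✓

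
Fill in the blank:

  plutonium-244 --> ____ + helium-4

U-240

Conserve mass number: 244 = A + 4, so A = 240.
Conserve atomic number: 94 = Z + 2, so Z = 92.
Z = 92 is uranium, so the species is uranium-240.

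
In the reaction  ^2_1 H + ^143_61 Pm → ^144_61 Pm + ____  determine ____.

Conserve mass number: 2 + 143 = 144 + A, so A = 1.
Conserve atomic number: 1 + 61 = 61 + Z, so Z = 1.
A = 1 and Z = 1 is ^1_1 H — a proton.

proton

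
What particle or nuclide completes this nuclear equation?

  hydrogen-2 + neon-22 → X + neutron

Na-23

Conserve mass number: 2 + 22 = A + 1, so A = 23.
Conserve atomic number: 1 + 10 = Z + 0, so Z = 11.
Z = 11 is sodium, so the species is sodium-23.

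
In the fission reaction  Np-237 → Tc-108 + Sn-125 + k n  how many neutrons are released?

4

Conserve mass number: 237 = 108 + 125 + k, so k = 237 − 233 = 4.
Check atomic number: 93 = 43 + 50 + 0 = 93. ✓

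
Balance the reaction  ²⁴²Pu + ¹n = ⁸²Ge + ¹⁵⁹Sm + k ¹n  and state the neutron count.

Conserve mass number: 243 = 82 + 159 + k, so k = 243 − 241 = 2.
Check atomic number: 94 = 32 + 62 + 0 = 94. ✓

2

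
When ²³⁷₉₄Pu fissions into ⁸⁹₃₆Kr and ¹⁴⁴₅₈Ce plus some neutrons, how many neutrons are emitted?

4

Conserve mass number: 237 = 89 + 144 + k, so k = 237 − 233 = 4.
Check atomic number: 94 = 36 + 58 + 0 = 94. ✓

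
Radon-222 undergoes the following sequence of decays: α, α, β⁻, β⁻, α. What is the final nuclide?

Pb-210

Start: (A, Z) = (222, 86).
After α: (218, 84).
After α: (214, 82).
After β⁻: (214, 83).
After β⁻: (214, 84).
After α: (210, 82).
Z = 82 is lead.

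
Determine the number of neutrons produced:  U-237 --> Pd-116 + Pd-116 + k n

5

Conserve mass number: 237 = 116 + 116 + k, so k = 237 − 232 = 5.
Check atomic number: 92 = 46 + 46 + 0 = 92. ✓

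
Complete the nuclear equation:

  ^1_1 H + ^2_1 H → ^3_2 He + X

Conserve mass number: 1 + 2 = 3 + A, so A = 0.
Conserve atomic number: 1 + 1 = 2 + Z, so Z = 0.
A = 0 and Z = 0 is ^0_0 γ — a gamma ray.

gamma ray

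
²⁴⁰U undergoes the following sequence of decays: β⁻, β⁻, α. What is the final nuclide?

U-236

Start: (A, Z) = (240, 92).
After β⁻: (240, 93).
After β⁻: (240, 94).
After α: (236, 92).
Z = 92 is uranium.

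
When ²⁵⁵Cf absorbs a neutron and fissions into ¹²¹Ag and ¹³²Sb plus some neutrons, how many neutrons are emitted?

3

Conserve mass number: 256 = 121 + 132 + k, so k = 256 − 253 = 3.
Check atomic number: 98 = 47 + 51 + 0 = 98. ✓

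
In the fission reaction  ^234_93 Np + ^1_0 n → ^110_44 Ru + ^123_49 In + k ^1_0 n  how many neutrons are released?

2

Conserve mass number: 235 = 110 + 123 + k, so k = 235 − 233 = 2.
Check atomic number: 93 = 44 + 49 + 0 = 93. ✓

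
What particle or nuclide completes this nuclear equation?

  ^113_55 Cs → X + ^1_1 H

Xe-112

Conserve mass number: 113 = A + 1, so A = 112.
Conserve atomic number: 55 = Z + 1, so Z = 54.
Z = 54 is xenon, so the species is ^112_54 Xe.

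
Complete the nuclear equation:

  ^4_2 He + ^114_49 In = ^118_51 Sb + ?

gamma ray

Conserve mass number: 4 + 114 = 118 + A, so A = 0.
Conserve atomic number: 2 + 49 = 51 + Z, so Z = 0.
A = 0 and Z = 0 is ^0_0 γ — a gamma ray.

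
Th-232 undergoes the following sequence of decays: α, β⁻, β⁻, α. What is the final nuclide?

Start: (A, Z) = (232, 90).
After α: (228, 88).
After β⁻: (228, 89).
After β⁻: (228, 90).
After α: (224, 88).
Z = 88 is radium.

Ra-224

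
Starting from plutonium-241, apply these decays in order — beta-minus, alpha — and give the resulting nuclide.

Np-237

Start: (A, Z) = (241, 94).
After β⁻: (241, 95).
After α: (237, 93).
Z = 93 is neptunium.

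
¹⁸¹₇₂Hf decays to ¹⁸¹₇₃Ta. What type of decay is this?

ΔA = 181 − 181 = 0; ΔZ = 73 − 72 = +1.
A is unchanged and Z rises by 1 — a neutron has become a proton (β⁻ decay).

beta-minus decay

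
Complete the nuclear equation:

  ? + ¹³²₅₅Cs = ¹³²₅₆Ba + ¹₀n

Conserve mass number: A + 132 = 132 + 1, so A = 1.
Conserve atomic number: Z + 55 = 56 + 0, so Z = 1.
A = 1 and Z = 1 is ¹₁H — a proton.

proton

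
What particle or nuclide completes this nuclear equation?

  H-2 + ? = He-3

proton

Conserve mass number: 2 + A = 3, so A = 1.
Conserve atomic number: 1 + Z = 2, so Z = 1.
A = 1 and Z = 1 is H-1 — a proton.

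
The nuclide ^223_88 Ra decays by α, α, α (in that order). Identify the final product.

Start: (A, Z) = (223, 88).
After α: (219, 86).
After α: (215, 84).
After α: (211, 82).
Z = 82 is lead.

Pb-211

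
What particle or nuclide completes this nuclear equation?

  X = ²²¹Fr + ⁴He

Ac-225

Conserve mass number: A = 221 + 4, so A = 225.
Conserve atomic number: Z = 87 + 2, so Z = 89.
Z = 89 is actinium, so the species is ²²⁵Ac.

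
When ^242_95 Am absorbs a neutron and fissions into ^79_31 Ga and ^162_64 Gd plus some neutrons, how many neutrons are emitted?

Conserve mass number: 243 = 79 + 162 + k, so k = 243 − 241 = 2.
Check atomic number: 95 = 31 + 64 + 0 = 95. ✓

2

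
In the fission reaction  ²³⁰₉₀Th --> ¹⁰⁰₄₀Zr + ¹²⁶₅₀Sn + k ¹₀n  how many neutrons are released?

Conserve mass number: 230 = 100 + 126 + k, so k = 230 − 226 = 4.
Check atomic number: 90 = 40 + 50 + 0 = 90. ✓

4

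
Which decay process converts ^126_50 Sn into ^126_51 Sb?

ΔA = 126 − 126 = 0; ΔZ = 51 − 50 = +1.
A is unchanged and Z rises by 1 — a neutron has become a proton (β⁻ decay).

beta-minus decay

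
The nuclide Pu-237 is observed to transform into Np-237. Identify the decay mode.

ΔA = 237 − 237 = 0; ΔZ = 93 − 94 = -1.
A is unchanged and Z drops by 1 — a proton has become a neutron (β⁺ emission or electron capture).

beta-plus decay or electron capture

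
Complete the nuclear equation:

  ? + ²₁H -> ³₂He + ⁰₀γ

proton

Conserve mass number: A + 2 = 3 + 0, so A = 1.
Conserve atomic number: Z + 1 = 2 + 0, so Z = 1.
A = 1 and Z = 1 is ¹₁H — a proton.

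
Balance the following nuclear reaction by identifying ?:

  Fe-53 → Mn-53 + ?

positron

Conserve mass number: 53 = 53 + A, so A = 0.
Conserve atomic number: 26 = 25 + Z, so Z = 1.
A = 0 and Z = 1 is e⁺ — a positron.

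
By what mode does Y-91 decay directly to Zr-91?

ΔA = 91 − 91 = 0; ΔZ = 40 − 39 = +1.
A is unchanged and Z rises by 1 — a neutron has become a proton (β⁻ decay).

beta-minus decay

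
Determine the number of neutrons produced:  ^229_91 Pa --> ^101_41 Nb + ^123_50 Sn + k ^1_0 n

5

Conserve mass number: 229 = 101 + 123 + k, so k = 229 − 224 = 5.
Check atomic number: 91 = 41 + 50 + 0 = 91. ✓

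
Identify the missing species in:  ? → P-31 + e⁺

Conserve mass number: A = 31 + 0, so A = 31.
Conserve atomic number: Z = 15 + 1, so Z = 16.
Z = 16 is sulfur, so the species is S-31.

S-31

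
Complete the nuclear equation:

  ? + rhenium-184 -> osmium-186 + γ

deuteron

Conserve mass number: A + 184 = 186 + 0, so A = 2.
Conserve atomic number: Z + 75 = 76 + 0, so Z = 1.
A = 2 and Z = 1 is hydrogen-2 — a deuteron.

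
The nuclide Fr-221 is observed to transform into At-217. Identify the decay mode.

alpha decay

ΔA = 217 − 221 = -4; ΔZ = 85 − 87 = -2.
A drops by 4 and Z drops by 2 — the signature of alpha emission.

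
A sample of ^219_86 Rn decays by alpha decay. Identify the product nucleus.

Po-215

Alpha decay: mass number changes by -4, atomic number by -2.
A: 219 − 4 = 215; Z: 86 − 2 = 84.
Z = 84 is polonium, so the daughter is ^215_84 Po.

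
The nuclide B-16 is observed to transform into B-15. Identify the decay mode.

neutron emission

ΔA = 15 − 16 = -1; ΔZ = 5 − 5 = +0.
A drops by 1 with Z unchanged — a neutron was emitted.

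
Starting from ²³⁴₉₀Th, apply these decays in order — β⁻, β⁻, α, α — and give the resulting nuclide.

Ra-226

Start: (A, Z) = (234, 90).
After β⁻: (234, 91).
After β⁻: (234, 92).
After α: (230, 90).
After α: (226, 88).
Z = 88 is radium.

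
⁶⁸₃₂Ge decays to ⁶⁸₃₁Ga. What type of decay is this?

ΔA = 68 − 68 = 0; ΔZ = 31 − 32 = -1.
A is unchanged and Z drops by 1 — a proton has become a neutron (β⁺ emission or electron capture).

beta-plus decay or electron capture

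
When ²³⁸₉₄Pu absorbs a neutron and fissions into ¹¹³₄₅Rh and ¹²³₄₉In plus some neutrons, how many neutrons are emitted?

3

Conserve mass number: 239 = 113 + 123 + k, so k = 239 − 236 = 3.
Check atomic number: 94 = 45 + 49 + 0 = 94. ✓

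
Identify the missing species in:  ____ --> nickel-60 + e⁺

Cu-60

Conserve mass number: A = 60 + 0, so A = 60.
Conserve atomic number: Z = 28 + 1, so Z = 29.
Z = 29 is copper, so the species is copper-60.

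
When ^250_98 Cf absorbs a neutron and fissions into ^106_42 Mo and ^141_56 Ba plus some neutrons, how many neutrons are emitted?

4

Conserve mass number: 251 = 106 + 141 + k, so k = 251 − 247 = 4.
Check atomic number: 98 = 42 + 56 + 0 = 98. ✓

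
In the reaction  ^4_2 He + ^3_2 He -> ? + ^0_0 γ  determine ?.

Be-7

Conserve mass number: 4 + 3 = A + 0, so A = 7.
Conserve atomic number: 2 + 2 = Z + 0, so Z = 4.
Z = 4 is beryllium, so the species is ^7_4 Be.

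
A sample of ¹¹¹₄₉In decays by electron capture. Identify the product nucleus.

Cd-111

Electron capture: mass number changes by +0, atomic number by -1.
A: 111 = 111; Z: 49 − 1 = 48.
Z = 48 is cadmium, so the daughter is ¹¹¹₄₈Cd.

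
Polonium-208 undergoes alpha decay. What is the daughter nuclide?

Alpha decay: mass number changes by -4, atomic number by -2.
A: 208 − 4 = 204; Z: 84 − 2 = 82.
Z = 82 is lead, so the daughter is lead-204.

Pb-204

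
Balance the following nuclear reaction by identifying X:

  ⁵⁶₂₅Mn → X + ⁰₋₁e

Conserve mass number: 56 = A + 0, so A = 56.
Conserve atomic number: 25 = Z − 1, so Z = 26.
Z = 26 is iron, so the species is ⁵⁶₂₆Fe.

Fe-56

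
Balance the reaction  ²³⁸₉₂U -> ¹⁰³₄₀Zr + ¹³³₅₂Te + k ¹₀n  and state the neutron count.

Conserve mass number: 238 = 103 + 133 + k, so k = 238 − 236 = 2.
Check atomic number: 92 = 40 + 52 + 0 = 92. ✓

2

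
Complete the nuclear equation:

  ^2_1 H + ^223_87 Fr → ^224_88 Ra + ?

Conserve mass number: 2 + 223 = 224 + A, so A = 1.
Conserve atomic number: 1 + 87 = 88 + Z, so Z = 0.
A = 1 and Z = 0 is ^1_0 n — a neutron.

neutron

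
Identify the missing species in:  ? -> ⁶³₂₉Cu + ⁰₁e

Conserve mass number: A = 63 + 0, so A = 63.
Conserve atomic number: Z = 29 + 1, so Z = 30.
Z = 30 is zinc, so the species is ⁶³₃₀Zn.

Zn-63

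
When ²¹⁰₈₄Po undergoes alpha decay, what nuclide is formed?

Pb-206

Alpha decay: mass number changes by -4, atomic number by -2.
A: 210 − 4 = 206; Z: 84 − 2 = 82.
Z = 82 is lead, so the daughter is ²⁰⁶₈₂Pb.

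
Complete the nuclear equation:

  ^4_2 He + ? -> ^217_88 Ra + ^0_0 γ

Conserve mass number: 4 + A = 217 + 0, so A = 213.
Conserve atomic number: 2 + Z = 88 + 0, so Z = 86.
Z = 86 is radon, so the species is ^213_86 Rn.

Rn-213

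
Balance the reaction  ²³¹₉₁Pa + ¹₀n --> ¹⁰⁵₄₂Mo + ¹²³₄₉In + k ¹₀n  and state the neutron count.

4

Conserve mass number: 232 = 105 + 123 + k, so k = 232 − 228 = 4.
Check atomic number: 91 = 42 + 49 + 0 = 91. ✓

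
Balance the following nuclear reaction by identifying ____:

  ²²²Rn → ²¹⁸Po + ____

alpha particle

Conserve mass number: 222 = 218 + A, so A = 4.
Conserve atomic number: 86 = 84 + Z, so Z = 2.
A = 4 and Z = 2 is ⁴He — an alpha particle.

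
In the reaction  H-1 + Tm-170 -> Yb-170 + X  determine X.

Conserve mass number: 1 + 170 = 170 + A, so A = 1.
Conserve atomic number: 1 + 69 = 70 + Z, so Z = 0.
A = 1 and Z = 0 is n — a neutron.

neutron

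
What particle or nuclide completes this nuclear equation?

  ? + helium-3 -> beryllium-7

Conserve mass number: A + 3 = 7, so A = 4.
Conserve atomic number: Z + 2 = 4, so Z = 2.
A = 4 and Z = 2 is helium-4 — an alpha particle.

alpha particle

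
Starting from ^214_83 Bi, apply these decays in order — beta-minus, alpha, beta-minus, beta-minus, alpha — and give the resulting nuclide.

Start: (A, Z) = (214, 83).
After β⁻: (214, 84).
After α: (210, 82).
After β⁻: (210, 83).
After β⁻: (210, 84).
After α: (206, 82).
Z = 82 is lead.

Pb-206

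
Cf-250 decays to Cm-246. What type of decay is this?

ΔA = 246 − 250 = -4; ΔZ = 96 − 98 = -2.
A drops by 4 and Z drops by 2 — the signature of alpha emission.

alpha decay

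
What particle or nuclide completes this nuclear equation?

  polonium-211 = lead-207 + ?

Conserve mass number: 211 = 207 + A, so A = 4.
Conserve atomic number: 84 = 82 + Z, so Z = 2.
A = 4 and Z = 2 is helium-4 — an alpha particle.

alpha particle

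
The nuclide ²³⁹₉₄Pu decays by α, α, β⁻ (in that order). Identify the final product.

Start: (A, Z) = (239, 94).
After α: (235, 92).
After α: (231, 90).
After β⁻: (231, 91).
Z = 91 is protactinium.

Pa-231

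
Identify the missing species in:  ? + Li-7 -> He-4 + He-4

Conserve mass number: A + 7 = 4 + 4, so A = 1.
Conserve atomic number: Z + 3 = 2 + 2, so Z = 1.
A = 1 and Z = 1 is H-1 — a proton.

proton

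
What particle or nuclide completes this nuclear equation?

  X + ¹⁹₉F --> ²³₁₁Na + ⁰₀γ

alpha particle

Conserve mass number: A + 19 = 23 + 0, so A = 4.
Conserve atomic number: Z + 9 = 11 + 0, so Z = 2.
A = 4 and Z = 2 is ⁴₂He — an alpha particle.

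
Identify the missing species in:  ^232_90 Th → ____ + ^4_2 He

Conserve mass number: 232 = A + 4, so A = 228.
Conserve atomic number: 90 = Z + 2, so Z = 88.
Z = 88 is radium, so the species is ^228_88 Ra.

Ra-228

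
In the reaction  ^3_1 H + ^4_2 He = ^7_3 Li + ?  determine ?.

Conserve mass number: 3 + 4 = 7 + A, so A = 0.
Conserve atomic number: 1 + 2 = 3 + Z, so Z = 0.
A = 0 and Z = 0 is ^0_0 γ — a gamma ray.

gamma ray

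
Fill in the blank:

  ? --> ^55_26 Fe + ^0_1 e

Co-55

Conserve mass number: A = 55 + 0, so A = 55.
Conserve atomic number: Z = 26 + 1, so Z = 27.
Z = 27 is cobalt, so the species is ^55_27 Co.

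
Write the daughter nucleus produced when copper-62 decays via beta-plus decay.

Beta-plus decay: mass number changes by +0, atomic number by -1.
A: 62 = 62; Z: 29 − 1 = 28.
Z = 28 is nickel, so the daughter is nickel-62.

Ni-62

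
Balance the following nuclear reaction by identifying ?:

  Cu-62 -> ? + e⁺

Ni-62

Conserve mass number: 62 = A + 0, so A = 62.
Conserve atomic number: 29 = Z + 1, so Z = 28.
Z = 28 is nickel, so the species is Ni-62.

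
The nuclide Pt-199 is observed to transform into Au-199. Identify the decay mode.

beta-minus decay

ΔA = 199 − 199 = 0; ΔZ = 79 − 78 = +1.
A is unchanged and Z rises by 1 — a neutron has become a proton (β⁻ decay).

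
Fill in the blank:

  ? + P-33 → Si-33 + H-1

Conserve mass number: A + 33 = 33 + 1, so A = 1.
Conserve atomic number: Z + 15 = 14 + 1, so Z = 0.
A = 1 and Z = 0 is n — a neutron.

neutron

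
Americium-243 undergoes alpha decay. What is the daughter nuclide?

Alpha decay: mass number changes by -4, atomic number by -2.
A: 243 − 4 = 239; Z: 95 − 2 = 93.
Z = 93 is neptunium, so the daughter is neptunium-239.

Np-239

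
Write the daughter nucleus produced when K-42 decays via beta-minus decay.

Ca-42

Beta-minus decay: mass number changes by +0, atomic number by +1.
A: 42 = 42; Z: 19 + 1 = 20.
Z = 20 is calcium, so the daughter is Ca-42.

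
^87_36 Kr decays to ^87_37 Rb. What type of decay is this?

beta-minus decay

ΔA = 87 − 87 = 0; ΔZ = 37 − 36 = +1.
A is unchanged and Z rises by 1 — a neutron has become a proton (β⁻ decay).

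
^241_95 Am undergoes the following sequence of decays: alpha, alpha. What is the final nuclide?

Pa-233

Start: (A, Z) = (241, 95).
After α: (237, 93).
After α: (233, 91).
Z = 91 is protactinium.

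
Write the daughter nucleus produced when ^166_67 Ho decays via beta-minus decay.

Beta-minus decay: mass number changes by +0, atomic number by +1.
A: 166 = 166; Z: 67 + 1 = 68.
Z = 68 is erbium, so the daughter is ^166_68 Er.

Er-166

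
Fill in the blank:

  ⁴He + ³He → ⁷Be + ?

Conserve mass number: 4 + 3 = 7 + A, so A = 0.
Conserve atomic number: 2 + 2 = 4 + Z, so Z = 0.
A = 0 and Z = 0 is γ — a gamma ray.

gamma ray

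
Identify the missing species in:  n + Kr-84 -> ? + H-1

Conserve mass number: 1 + 84 = A + 1, so A = 84.
Conserve atomic number: 0 + 36 = Z + 1, so Z = 35.
Z = 35 is bromine, so the species is Br-84.

Br-84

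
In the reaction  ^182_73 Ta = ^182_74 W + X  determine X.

Conserve mass number: 182 = 182 + A, so A = 0.
Conserve atomic number: 73 = 74 + Z, so Z = -1.
A = 0 and Z = -1 is ^0_-1 e — a beta-minus particle.

beta-minus particle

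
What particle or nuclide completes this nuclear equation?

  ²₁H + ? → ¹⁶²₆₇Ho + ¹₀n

Conserve mass number: 2 + A = 162 + 1, so A = 161.
Conserve atomic number: 1 + Z = 67 + 0, so Z = 66.
Z = 66 is dysprosium, so the species is ¹⁶¹₆₆Dy.

Dy-161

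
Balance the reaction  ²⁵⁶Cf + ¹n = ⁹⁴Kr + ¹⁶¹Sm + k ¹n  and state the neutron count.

2

Conserve mass number: 257 = 94 + 161 + k, so k = 257 − 255 = 2.
Check atomic number: 98 = 36 + 62 + 0 = 98. ✓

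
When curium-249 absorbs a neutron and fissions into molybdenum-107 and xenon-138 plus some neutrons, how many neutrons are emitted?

5

Conserve mass number: 250 = 107 + 138 + k, so k = 250 − 245 = 5.
Check atomic number: 96 = 42 + 54 + 0 = 96. ✓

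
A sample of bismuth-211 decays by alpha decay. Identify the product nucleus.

Tl-207

Alpha decay: mass number changes by -4, atomic number by -2.
A: 211 − 4 = 207; Z: 83 − 2 = 81.
Z = 81 is thallium, so the daughter is thallium-207.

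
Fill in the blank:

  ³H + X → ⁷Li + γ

alpha particle

Conserve mass number: 3 + A = 7 + 0, so A = 4.
Conserve atomic number: 1 + Z = 3 + 0, so Z = 2.
A = 4 and Z = 2 is ⁴He — an alpha particle.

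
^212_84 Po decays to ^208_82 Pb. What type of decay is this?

alpha decay

ΔA = 208 − 212 = -4; ΔZ = 82 − 84 = -2.
A drops by 4 and Z drops by 2 — the signature of alpha emission.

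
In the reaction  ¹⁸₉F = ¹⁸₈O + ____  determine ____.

Conserve mass number: 18 = 18 + A, so A = 0.
Conserve atomic number: 9 = 8 + Z, so Z = 1.
A = 0 and Z = 1 is ⁰₁e — a positron.

positron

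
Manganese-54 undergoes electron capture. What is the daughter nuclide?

Cr-54

Electron capture: mass number changes by +0, atomic number by -1.
A: 54 = 54; Z: 25 − 1 = 24.
Z = 24 is chromium, so the daughter is chromium-54.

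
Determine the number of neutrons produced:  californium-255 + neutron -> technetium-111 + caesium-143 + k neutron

2

Conserve mass number: 256 = 111 + 143 + k, so k = 256 − 254 = 2.
Check atomic number: 98 = 43 + 55 + 0 = 98. ✓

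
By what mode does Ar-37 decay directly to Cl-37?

ΔA = 37 − 37 = 0; ΔZ = 17 − 18 = -1.
A is unchanged and Z drops by 1 — a proton has become a neutron (β⁺ emission or electron capture).

beta-plus decay or electron capture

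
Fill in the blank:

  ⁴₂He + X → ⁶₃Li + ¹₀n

triton

Conserve mass number: 4 + A = 6 + 1, so A = 3.
Conserve atomic number: 2 + Z = 3 + 0, so Z = 1.
A = 3 and Z = 1 is ³₁H — a triton.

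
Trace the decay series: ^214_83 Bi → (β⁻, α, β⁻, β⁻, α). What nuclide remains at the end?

Start: (A, Z) = (214, 83).
After β⁻: (214, 84).
After α: (210, 82).
After β⁻: (210, 83).
After β⁻: (210, 84).
After α: (206, 82).
Z = 82 is lead.

Pb-206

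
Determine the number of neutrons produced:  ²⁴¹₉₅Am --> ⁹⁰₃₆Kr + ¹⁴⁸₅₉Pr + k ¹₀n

Conserve mass number: 241 = 90 + 148 + k, so k = 241 − 238 = 3.
Check atomic number: 95 = 36 + 59 + 0 = 95. ✓

3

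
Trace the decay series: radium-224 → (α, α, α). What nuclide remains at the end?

Pb-212

Start: (A, Z) = (224, 88).
After α: (220, 86).
After α: (216, 84).
After α: (212, 82).
Z = 82 is lead.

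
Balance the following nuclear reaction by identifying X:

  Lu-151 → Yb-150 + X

proton

Conserve mass number: 151 = 150 + A, so A = 1.
Conserve atomic number: 71 = 70 + Z, so Z = 1.
A = 1 and Z = 1 is H-1 — a proton.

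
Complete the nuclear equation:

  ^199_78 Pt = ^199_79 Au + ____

Conserve mass number: 199 = 199 + A, so A = 0.
Conserve atomic number: 78 = 79 + Z, so Z = -1.
A = 0 and Z = -1 is ^0_-1 e — a beta-minus particle.

beta-minus particle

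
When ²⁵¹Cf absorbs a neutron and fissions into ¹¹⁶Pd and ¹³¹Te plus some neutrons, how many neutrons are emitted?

Conserve mass number: 252 = 116 + 131 + k, so k = 252 − 247 = 5.
Check atomic number: 98 = 46 + 52 + 0 = 98. ✓

5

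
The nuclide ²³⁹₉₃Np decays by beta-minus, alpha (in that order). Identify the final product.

U-235

Start: (A, Z) = (239, 93).
After β⁻: (239, 94).
After α: (235, 92).
Z = 92 is uranium.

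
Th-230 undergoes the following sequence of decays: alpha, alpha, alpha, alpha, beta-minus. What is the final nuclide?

Start: (A, Z) = (230, 90).
After α: (226, 88).
After α: (222, 86).
After α: (218, 84).
After α: (214, 82).
After β⁻: (214, 83).
Z = 83 is bismuth.

Bi-214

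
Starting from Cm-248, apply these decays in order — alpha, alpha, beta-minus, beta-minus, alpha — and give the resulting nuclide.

U-236

Start: (A, Z) = (248, 96).
After α: (244, 94).
After α: (240, 92).
After β⁻: (240, 93).
After β⁻: (240, 94).
After α: (236, 92).
Z = 92 is uranium.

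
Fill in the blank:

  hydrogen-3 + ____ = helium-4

proton

Conserve mass number: 3 + A = 4, so A = 1.
Conserve atomic number: 1 + Z = 2, so Z = 1.
A = 1 and Z = 1 is hydrogen-1 — a proton.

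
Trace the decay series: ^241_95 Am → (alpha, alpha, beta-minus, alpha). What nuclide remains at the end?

Start: (A, Z) = (241, 95).
After α: (237, 93).
After α: (233, 91).
After β⁻: (233, 92).
After α: (229, 90).
Z = 90 is thorium.

Th-229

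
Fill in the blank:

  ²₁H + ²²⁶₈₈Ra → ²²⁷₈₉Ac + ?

neutron

Conserve mass number: 2 + 226 = 227 + A, so A = 1.
Conserve atomic number: 1 + 88 = 89 + Z, so Z = 0.
A = 1 and Z = 0 is ¹₀n — a neutron.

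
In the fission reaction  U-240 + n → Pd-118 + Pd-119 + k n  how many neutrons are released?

Conserve mass number: 241 = 118 + 119 + k, so k = 241 − 237 = 4.
Check atomic number: 92 = 46 + 46 + 0 = 92. ✓

4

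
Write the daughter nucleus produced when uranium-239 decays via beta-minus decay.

Beta-minus decay: mass number changes by +0, atomic number by +1.
A: 239 = 239; Z: 92 + 1 = 93.
Z = 93 is neptunium, so the daughter is neptunium-239.

Np-239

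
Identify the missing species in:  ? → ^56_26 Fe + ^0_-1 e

Mn-56

Conserve mass number: A = 56 + 0, so A = 56.
Conserve atomic number: Z = 26 − 1, so Z = 25.
Z = 25 is manganese, so the species is ^56_25 Mn.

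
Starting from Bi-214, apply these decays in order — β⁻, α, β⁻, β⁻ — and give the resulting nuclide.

Po-210

Start: (A, Z) = (214, 83).
After β⁻: (214, 84).
After α: (210, 82).
After β⁻: (210, 83).
After β⁻: (210, 84).
Z = 84 is polonium.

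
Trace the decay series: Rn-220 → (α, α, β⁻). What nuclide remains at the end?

Bi-212

Start: (A, Z) = (220, 86).
After α: (216, 84).
After α: (212, 82).
After β⁻: (212, 83).
Z = 83 is bismuth.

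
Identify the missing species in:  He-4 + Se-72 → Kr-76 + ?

Conserve mass number: 4 + 72 = 76 + A, so A = 0.
Conserve atomic number: 2 + 34 = 36 + Z, so Z = 0.
A = 0 and Z = 0 is γ — a gamma ray.

gamma ray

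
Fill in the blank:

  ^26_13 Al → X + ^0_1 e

Mg-26

Conserve mass number: 26 = A + 0, so A = 26.
Conserve atomic number: 13 = Z + 1, so Z = 12.
Z = 12 is magnesium, so the species is ^26_12 Mg.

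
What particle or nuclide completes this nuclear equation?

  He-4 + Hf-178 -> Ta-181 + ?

proton

Conserve mass number: 4 + 178 = 181 + A, so A = 1.
Conserve atomic number: 2 + 72 = 73 + Z, so Z = 1.
A = 1 and Z = 1 is H-1 — a proton.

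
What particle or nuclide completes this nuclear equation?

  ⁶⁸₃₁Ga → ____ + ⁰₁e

Zn-68

Conserve mass number: 68 = A + 0, so A = 68.
Conserve atomic number: 31 = Z + 1, so Z = 30.
Z = 30 is zinc, so the species is ⁶⁸₃₀Zn.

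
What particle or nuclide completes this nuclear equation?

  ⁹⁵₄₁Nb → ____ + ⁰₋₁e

Conserve mass number: 95 = A + 0, so A = 95.
Conserve atomic number: 41 = Z − 1, so Z = 42.
Z = 42 is molybdenum, so the species is ⁹⁵₄₂Mo.

Mo-95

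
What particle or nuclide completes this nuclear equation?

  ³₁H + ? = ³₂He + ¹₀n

proton

Conserve mass number: 3 + A = 3 + 1, so A = 1.
Conserve atomic number: 1 + Z = 2 + 0, so Z = 1.
A = 1 and Z = 1 is ¹₁H — a proton.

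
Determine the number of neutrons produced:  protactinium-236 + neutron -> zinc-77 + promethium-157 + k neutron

3

Conserve mass number: 237 = 77 + 157 + k, so k = 237 − 234 = 3.
Check atomic number: 91 = 30 + 61 + 0 = 91. ✓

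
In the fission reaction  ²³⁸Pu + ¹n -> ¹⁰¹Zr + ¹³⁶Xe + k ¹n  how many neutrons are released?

Conserve mass number: 239 = 101 + 136 + k, so k = 239 − 237 = 2.
Check atomic number: 94 = 40 + 54 + 0 = 94. ✓

2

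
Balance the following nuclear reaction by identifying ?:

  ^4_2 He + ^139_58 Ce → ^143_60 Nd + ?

gamma ray

Conserve mass number: 4 + 139 = 143 + A, so A = 0.
Conserve atomic number: 2 + 58 = 60 + Z, so Z = 0.
A = 0 and Z = 0 is ^0_0 γ — a gamma ray.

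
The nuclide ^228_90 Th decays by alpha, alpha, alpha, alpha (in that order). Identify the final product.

Start: (A, Z) = (228, 90).
After α: (224, 88).
After α: (220, 86).
After α: (216, 84).
After α: (212, 82).
Z = 82 is lead.

Pb-212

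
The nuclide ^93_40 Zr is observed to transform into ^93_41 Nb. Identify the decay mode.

ΔA = 93 − 93 = 0; ΔZ = 41 − 40 = +1.
A is unchanged and Z rises by 1 — a neutron has become a proton (β⁻ decay).

beta-minus decay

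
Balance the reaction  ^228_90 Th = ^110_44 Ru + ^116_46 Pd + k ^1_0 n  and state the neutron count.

Conserve mass number: 228 = 110 + 116 + k, so k = 228 − 226 = 2.
Check atomic number: 90 = 44 + 46 + 0 = 90. ✓

2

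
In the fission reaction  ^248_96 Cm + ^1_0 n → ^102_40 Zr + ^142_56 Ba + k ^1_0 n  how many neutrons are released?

Conserve mass number: 249 = 102 + 142 + k, so k = 249 − 244 = 5.
Check atomic number: 96 = 40 + 56 + 0 = 96. ✓

5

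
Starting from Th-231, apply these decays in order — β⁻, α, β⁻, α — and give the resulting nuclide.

Ra-223

Start: (A, Z) = (231, 90).
After β⁻: (231, 91).
After α: (227, 89).
After β⁻: (227, 90).
After α: (223, 88).
Z = 88 is radium.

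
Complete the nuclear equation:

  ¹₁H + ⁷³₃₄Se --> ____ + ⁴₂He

Conserve mass number: 1 + 73 = A + 4, so A = 70.
Conserve atomic number: 1 + 34 = Z + 2, so Z = 33.
Z = 33 is arsenic, so the species is ⁷⁰₃₃As.

As-70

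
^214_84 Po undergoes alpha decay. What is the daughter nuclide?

Pb-210

Alpha decay: mass number changes by -4, atomic number by -2.
A: 214 − 4 = 210; Z: 84 − 2 = 82.
Z = 82 is lead, so the daughter is ^210_82 Pb.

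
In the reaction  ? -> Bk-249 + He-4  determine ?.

Es-253

Conserve mass number: A = 249 + 4, so A = 253.
Conserve atomic number: Z = 97 + 2, so Z = 99.
Z = 99 is einsteinium, so the species is Es-253.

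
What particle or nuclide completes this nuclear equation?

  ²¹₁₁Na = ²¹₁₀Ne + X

positron

Conserve mass number: 21 = 21 + A, so A = 0.
Conserve atomic number: 11 = 10 + Z, so Z = 1.
A = 0 and Z = 1 is ⁰₁e — a positron.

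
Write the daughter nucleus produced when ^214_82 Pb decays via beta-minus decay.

Bi-214

Beta-minus decay: mass number changes by +0, atomic number by +1.
A: 214 = 214; Z: 82 + 1 = 83.
Z = 83 is bismuth, so the daughter is ^214_83 Bi.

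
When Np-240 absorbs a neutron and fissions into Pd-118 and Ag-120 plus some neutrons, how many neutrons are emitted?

Conserve mass number: 241 = 118 + 120 + k, so k = 241 − 238 = 3.
Check atomic number: 93 = 46 + 47 + 0 = 93. ✓

3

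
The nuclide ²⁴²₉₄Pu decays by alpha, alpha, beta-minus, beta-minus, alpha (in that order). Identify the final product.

Th-230

Start: (A, Z) = (242, 94).
After α: (238, 92).
After α: (234, 90).
After β⁻: (234, 91).
After β⁻: (234, 92).
After α: (230, 90).
Z = 90 is thorium.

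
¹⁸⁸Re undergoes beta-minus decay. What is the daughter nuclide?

Os-188

Beta-minus decay: mass number changes by +0, atomic number by +1.
A: 188 = 188; Z: 75 + 1 = 76.
Z = 76 is osmium, so the daughter is ¹⁸⁸Os.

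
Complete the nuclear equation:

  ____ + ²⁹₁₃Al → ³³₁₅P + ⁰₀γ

Conserve mass number: A + 29 = 33 + 0, so A = 4.
Conserve atomic number: Z + 13 = 15 + 0, so Z = 2.
A = 4 and Z = 2 is ⁴₂He — an alpha particle.

alpha particle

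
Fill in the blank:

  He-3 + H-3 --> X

Conserve mass number: 3 + 3 = A, so A = 6.
Conserve atomic number: 2 + 1 = Z, so Z = 3.
Z = 3 is lithium, so the species is Li-6.

Li-6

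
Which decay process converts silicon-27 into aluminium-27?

ΔA = 27 − 27 = 0; ΔZ = 13 − 14 = -1.
A is unchanged and Z drops by 1 — a proton has become a neutron (β⁺ emission or electron capture).

beta-plus decay or electron capture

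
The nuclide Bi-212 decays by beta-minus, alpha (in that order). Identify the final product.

Pb-208

Start: (A, Z) = (212, 83).
After β⁻: (212, 84).
After α: (208, 82).
Z = 82 is lead.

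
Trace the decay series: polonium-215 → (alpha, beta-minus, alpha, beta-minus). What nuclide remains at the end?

Start: (A, Z) = (215, 84).
After α: (211, 82).
After β⁻: (211, 83).
After α: (207, 81).
After β⁻: (207, 82).
Z = 82 is lead.

Pb-207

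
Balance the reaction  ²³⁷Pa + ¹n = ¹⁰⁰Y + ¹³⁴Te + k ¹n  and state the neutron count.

Conserve mass number: 238 = 100 + 134 + k, so k = 238 − 234 = 4.
Check atomic number: 91 = 39 + 52 + 0 = 91. ✓

4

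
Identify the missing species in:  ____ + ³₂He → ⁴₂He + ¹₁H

Conserve mass number: A + 3 = 4 + 1, so A = 2.
Conserve atomic number: Z + 2 = 2 + 1, so Z = 1.
A = 2 and Z = 1 is ²₁H — a deuteron.

deuteron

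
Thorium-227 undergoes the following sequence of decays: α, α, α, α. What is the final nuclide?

Start: (A, Z) = (227, 90).
After α: (223, 88).
After α: (219, 86).
After α: (215, 84).
After α: (211, 82).
Z = 82 is lead.

Pb-211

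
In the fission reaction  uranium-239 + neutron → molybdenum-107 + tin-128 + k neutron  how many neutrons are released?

Conserve mass number: 240 = 107 + 128 + k, so k = 240 − 235 = 5.
Check atomic number: 92 = 42 + 50 + 0 = 92. ✓

5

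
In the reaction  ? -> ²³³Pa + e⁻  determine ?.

Conserve mass number: A = 233 + 0, so A = 233.
Conserve atomic number: Z = 91 − 1, so Z = 90.
Z = 90 is thorium, so the species is ²³³Th.

Th-233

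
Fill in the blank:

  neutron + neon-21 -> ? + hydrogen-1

Conserve mass number: 1 + 21 = A + 1, so A = 21.
Conserve atomic number: 0 + 10 = Z + 1, so Z = 9.
Z = 9 is fluorine, so the species is fluorine-21.

F-21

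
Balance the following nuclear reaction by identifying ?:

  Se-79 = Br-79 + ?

beta-minus particle

Conserve mass number: 79 = 79 + A, so A = 0.
Conserve atomic number: 34 = 35 + Z, so Z = -1.
A = 0 and Z = -1 is e⁻ — a beta-minus particle.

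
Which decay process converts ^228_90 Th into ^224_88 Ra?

alpha decay

ΔA = 224 − 228 = -4; ΔZ = 88 − 90 = -2.
A drops by 4 and Z drops by 2 — the signature of alpha emission.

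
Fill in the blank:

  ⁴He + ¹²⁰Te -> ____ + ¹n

Xe-123

Conserve mass number: 4 + 120 = A + 1, so A = 123.
Conserve atomic number: 2 + 52 = Z + 0, so Z = 54.
Z = 54 is xenon, so the species is ¹²³Xe.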